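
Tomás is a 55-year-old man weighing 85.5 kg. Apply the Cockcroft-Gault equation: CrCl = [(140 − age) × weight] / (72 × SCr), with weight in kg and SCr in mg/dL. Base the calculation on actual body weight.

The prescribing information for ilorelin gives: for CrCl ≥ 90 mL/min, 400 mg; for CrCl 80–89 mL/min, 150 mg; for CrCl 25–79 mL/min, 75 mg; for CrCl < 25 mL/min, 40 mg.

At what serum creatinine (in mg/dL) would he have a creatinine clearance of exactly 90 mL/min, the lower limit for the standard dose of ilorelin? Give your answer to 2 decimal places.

Standard dose requires CrCl ≥ 90 mL/min.
Set (140 − 55) × 85.5 / (72 × SCr) = 90
SCr = (140 − 55) × 85.5 / (72 × 90) = 1.122 mg/dL

1.12 mg/dL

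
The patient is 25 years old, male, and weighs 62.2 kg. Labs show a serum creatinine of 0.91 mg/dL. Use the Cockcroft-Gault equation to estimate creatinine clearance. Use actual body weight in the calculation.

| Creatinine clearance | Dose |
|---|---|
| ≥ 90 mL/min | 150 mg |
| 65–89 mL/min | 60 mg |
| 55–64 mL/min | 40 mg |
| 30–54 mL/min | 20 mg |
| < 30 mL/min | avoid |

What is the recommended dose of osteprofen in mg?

CrCl = (140 − 25) × 62.2 / (72 × 0.91) = 7153.0 / 65.52 ≈ 109.2 mL/min
CrCl ≈ 109 mL/min → bracket ≥ 90 mL/min.
Dose for this bracket: 150 mg.

150 mg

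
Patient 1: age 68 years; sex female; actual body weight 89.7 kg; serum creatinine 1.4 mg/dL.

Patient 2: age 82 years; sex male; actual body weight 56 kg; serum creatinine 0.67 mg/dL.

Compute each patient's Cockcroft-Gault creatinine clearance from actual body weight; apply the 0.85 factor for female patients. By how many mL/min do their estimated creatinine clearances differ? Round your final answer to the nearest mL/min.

13 mL/min

Patient 1: CrCl = (140 − 68) × 89.7 / (72 × 1.4) × 0.85 = 6458.4 / 100.80 × 0.85 ≈ 54.5 mL/min
Patient 2: CrCl = (140 − 82) × 56 / (72 × 0.67) = 3248.0 / 48.24 ≈ 67.3 mL/min
|54.5 − 67.3| = 12.8 mL/min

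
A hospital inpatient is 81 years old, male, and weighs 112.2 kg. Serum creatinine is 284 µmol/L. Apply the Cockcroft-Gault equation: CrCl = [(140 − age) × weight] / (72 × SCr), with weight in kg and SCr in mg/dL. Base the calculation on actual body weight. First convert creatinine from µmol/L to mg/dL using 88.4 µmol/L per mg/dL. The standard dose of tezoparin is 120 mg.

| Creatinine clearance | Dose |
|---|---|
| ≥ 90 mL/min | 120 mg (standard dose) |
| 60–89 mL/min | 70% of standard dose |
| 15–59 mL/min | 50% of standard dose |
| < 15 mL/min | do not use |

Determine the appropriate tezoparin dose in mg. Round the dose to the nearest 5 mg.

SCr = 284 / 88.4 = 3.213 mg/dL
CrCl = (140 − 81) × 112.2 / (72 × 3.213) = 6619.8 / 231.34 ≈ 28.6 mL/min
CrCl ≈ 29 mL/min → bracket 15–59 mL/min.
50% of 120 mg = 60 mg

60 mg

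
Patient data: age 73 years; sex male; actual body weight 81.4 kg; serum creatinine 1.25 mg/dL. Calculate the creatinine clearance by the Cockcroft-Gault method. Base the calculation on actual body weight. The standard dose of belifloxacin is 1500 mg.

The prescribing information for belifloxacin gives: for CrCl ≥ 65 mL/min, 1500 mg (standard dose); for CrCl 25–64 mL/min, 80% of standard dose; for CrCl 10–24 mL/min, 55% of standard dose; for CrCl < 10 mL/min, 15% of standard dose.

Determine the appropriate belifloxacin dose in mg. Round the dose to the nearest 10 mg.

CrCl = (140 − 73) × 81.4 / (72 × 1.25) = 5453.8 / 90.00 ≈ 60.6 mL/min
CrCl ≈ 61 mL/min → bracket 25–64 mL/min.
80% of 1500 mg = 1200 mg

1200 mg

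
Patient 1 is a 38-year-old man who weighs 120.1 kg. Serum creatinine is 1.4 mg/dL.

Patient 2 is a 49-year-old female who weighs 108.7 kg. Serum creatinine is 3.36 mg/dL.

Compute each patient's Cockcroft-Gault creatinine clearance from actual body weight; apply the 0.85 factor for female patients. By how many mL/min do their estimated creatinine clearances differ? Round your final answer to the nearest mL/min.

87 mL/min

Patient 1: CrCl = (140 − 38) × 120.1 / (72 × 1.4) = 12250.2 / 100.80 ≈ 121.5 mL/min
Patient 2: CrCl = (140 − 49) × 108.7 / (72 × 3.36) × 0.85 = 9891.7 / 241.92 × 0.85 ≈ 34.8 mL/min
|121.5 − 34.8| = 86.7 mL/min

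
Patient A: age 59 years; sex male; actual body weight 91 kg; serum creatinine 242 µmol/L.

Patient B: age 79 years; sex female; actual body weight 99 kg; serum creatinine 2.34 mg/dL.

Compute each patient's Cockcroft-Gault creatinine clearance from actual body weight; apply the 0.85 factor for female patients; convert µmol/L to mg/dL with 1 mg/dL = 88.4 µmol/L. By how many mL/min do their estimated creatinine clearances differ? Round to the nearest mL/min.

Patient A: SCr = 242 / 88.4 = 2.738 mg/dL
Patient A: CrCl = (140 − 59) × 91 / (72 × 2.738) = 7371.0 / 197.14 ≈ 37.4 mL/min
Patient B: CrCl = (140 − 79) × 99 / (72 × 2.34) × 0.85 = 6039.0 / 168.48 × 0.85 ≈ 30.5 mL/min
|37.4 − 30.5| = 6.9 mL/min

7 mL/min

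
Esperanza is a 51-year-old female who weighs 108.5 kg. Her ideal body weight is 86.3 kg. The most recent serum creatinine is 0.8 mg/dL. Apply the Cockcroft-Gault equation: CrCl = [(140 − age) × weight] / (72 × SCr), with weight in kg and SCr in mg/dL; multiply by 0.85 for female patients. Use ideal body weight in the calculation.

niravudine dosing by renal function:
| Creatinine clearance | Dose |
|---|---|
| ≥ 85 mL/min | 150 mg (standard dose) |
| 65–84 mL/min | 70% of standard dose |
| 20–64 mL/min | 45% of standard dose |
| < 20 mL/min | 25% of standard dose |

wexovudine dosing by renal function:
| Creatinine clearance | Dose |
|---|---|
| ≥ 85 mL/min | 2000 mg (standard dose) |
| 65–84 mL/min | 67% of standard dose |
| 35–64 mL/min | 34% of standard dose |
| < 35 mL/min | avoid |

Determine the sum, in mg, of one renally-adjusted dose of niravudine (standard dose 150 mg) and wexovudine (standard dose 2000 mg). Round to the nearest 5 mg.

2150 mg

CrCl = (140 − 51) × 86.3 / (72 × 0.8) × 0.85 = 7680.7 / 57.60 × 0.85 ≈ 113.3 mL/min
CrCl ≈ 113 mL/min.
niravudine: ≥ 85 mL/min → 100% of 150 mg = 150 mg.
wexovudine: ≥ 85 mL/min → 100% of 2000 mg = 2000 mg.
Total = 150 + 2000 = 2150 mg.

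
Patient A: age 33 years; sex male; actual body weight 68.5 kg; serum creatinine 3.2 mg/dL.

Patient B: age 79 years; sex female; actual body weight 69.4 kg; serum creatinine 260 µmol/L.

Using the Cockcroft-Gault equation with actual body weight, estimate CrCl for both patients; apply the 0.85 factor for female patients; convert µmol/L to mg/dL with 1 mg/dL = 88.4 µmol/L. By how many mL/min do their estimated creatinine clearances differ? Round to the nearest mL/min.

Patient A: CrCl = (140 − 33) × 68.5 / (72 × 3.2) = 7329.5 / 230.40 ≈ 31.8 mL/min
Patient B: SCr = 260 / 88.4 = 2.941 mg/dL
Patient B: CrCl = (140 − 79) × 69.4 / (72 × 2.941) × 0.85 = 4233.4 / 211.75 × 0.85 ≈ 17.0 mL/min
|31.8 − 17.0| = 14.8 mL/min

15 mL/min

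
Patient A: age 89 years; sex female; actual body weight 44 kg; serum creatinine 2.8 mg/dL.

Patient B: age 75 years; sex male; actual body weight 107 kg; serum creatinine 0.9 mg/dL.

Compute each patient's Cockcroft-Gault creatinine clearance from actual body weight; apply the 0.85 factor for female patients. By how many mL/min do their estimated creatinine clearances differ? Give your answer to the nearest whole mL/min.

Patient A: CrCl = (140 − 89) × 44 / (72 × 2.8) × 0.85 = 2244.0 / 201.60 × 0.85 ≈ 9.5 mL/min
Patient B: CrCl = (140 − 75) × 107 / (72 × 0.9) = 6955.0 / 64.80 ≈ 107.3 mL/min
|9.5 − 107.3| = 97.8 mL/min

98 mL/min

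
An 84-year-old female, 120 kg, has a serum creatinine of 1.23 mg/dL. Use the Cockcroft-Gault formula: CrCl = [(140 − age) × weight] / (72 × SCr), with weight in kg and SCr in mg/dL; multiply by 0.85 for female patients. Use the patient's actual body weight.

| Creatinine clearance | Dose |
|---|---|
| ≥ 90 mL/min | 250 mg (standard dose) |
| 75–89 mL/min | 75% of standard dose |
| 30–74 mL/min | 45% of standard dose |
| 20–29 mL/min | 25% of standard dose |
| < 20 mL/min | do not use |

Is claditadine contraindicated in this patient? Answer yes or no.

CrCl = (140 − 84) × 120 / (72 × 1.23) × 0.85 = 6720.0 / 88.56 × 0.85 ≈ 64.5 mL/min
CrCl ≈ 64 mL/min, which is ≥ 20 mL/min.

no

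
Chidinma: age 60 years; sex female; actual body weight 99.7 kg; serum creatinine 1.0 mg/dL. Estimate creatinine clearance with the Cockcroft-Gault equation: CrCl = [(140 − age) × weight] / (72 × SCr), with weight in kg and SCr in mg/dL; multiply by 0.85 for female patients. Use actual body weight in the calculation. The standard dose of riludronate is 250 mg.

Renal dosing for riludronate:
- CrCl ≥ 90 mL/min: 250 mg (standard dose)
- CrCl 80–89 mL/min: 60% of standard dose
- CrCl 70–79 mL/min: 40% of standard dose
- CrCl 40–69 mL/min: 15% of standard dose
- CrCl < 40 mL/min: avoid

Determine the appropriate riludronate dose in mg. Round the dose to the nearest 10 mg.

CrCl = (140 − 60) × 99.7 / (72 × 1) × 0.85 = 7976.0 / 72.00 × 0.85 ≈ 94.2 mL/min
CrCl ≈ 94 mL/min → bracket ≥ 90 mL/min.
100% of 250 mg = 250 mg

250 mg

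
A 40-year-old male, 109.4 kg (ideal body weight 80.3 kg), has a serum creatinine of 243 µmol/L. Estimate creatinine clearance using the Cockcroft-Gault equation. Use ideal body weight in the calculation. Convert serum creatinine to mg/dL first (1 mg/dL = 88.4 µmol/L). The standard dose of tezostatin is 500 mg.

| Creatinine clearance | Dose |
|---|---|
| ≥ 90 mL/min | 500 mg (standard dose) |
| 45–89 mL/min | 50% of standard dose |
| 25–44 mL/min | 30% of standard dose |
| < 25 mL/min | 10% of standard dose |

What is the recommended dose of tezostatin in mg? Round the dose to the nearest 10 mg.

SCr = 243 / 88.4 = 2.749 mg/dL
CrCl = (140 − 40) × 80.3 / (72 × 2.749) = 8030.0 / 197.93 ≈ 40.6 mL/min
CrCl ≈ 41 mL/min → bracket 25–44 mL/min.
30% of 500 mg = 150 mg

150 mg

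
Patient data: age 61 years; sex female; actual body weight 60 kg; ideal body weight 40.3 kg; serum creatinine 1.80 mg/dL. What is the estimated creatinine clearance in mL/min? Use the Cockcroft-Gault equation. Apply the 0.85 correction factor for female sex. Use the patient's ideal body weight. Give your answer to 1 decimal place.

20.9 mL/min

CrCl = (140 − 61) × 40.3 / (72 × 1.8) × 0.85 = 3183.7 / 129.60 × 0.85 ≈ 20.9 mL/min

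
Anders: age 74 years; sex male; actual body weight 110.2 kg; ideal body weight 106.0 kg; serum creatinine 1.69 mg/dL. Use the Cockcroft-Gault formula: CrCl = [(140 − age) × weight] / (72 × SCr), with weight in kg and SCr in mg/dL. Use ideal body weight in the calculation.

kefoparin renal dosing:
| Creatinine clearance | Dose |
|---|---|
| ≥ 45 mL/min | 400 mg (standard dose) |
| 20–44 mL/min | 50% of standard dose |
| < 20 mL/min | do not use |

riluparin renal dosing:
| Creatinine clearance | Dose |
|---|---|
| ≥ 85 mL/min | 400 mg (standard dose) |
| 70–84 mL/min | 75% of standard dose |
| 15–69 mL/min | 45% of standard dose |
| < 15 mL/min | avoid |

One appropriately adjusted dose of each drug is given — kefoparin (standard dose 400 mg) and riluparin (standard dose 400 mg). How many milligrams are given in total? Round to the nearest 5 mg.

CrCl = (140 − 74) × 106 / (72 × 1.69) = 6996.0 / 121.68 ≈ 57.5 mL/min
CrCl ≈ 57 mL/min.
kefoparin: ≥ 45 mL/min → 100% of 400 mg = 400 mg.
riluparin: 15–69 mL/min → 45% of 400 mg = 180 mg.
Total = 400 + 180 = 580 mg.

580 mg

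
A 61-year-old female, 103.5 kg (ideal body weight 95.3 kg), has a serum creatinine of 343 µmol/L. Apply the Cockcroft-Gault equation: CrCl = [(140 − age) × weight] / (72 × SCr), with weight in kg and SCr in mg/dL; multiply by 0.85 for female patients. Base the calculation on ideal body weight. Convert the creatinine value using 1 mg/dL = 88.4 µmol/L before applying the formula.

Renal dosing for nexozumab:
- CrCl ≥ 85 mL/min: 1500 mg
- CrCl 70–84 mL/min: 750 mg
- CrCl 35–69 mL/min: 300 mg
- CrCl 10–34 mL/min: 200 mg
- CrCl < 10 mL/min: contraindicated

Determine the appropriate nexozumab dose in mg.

200 mg

SCr = 343 / 88.4 = 3.88 mg/dL
CrCl = (140 − 61) × 95.3 / (72 × 3.88) × 0.85 = 7528.7 / 279.36 × 0.85 ≈ 22.9 mL/min
CrCl ≈ 23 mL/min → bracket 10–34 mL/min.
Dose for this bracket: 200 mg.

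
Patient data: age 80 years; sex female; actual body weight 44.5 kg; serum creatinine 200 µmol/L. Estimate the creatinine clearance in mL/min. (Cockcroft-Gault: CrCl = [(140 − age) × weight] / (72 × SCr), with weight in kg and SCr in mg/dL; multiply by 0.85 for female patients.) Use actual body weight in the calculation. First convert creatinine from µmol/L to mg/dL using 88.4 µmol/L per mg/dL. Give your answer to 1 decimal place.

13.9 mL/min

SCr = 200 / 88.4 = 2.262 mg/dL
CrCl = (140 − 80) × 44.5 / (72 × 2.262) × 0.85 = 2670.0 / 162.86 × 0.85 ≈ 13.9 mL/min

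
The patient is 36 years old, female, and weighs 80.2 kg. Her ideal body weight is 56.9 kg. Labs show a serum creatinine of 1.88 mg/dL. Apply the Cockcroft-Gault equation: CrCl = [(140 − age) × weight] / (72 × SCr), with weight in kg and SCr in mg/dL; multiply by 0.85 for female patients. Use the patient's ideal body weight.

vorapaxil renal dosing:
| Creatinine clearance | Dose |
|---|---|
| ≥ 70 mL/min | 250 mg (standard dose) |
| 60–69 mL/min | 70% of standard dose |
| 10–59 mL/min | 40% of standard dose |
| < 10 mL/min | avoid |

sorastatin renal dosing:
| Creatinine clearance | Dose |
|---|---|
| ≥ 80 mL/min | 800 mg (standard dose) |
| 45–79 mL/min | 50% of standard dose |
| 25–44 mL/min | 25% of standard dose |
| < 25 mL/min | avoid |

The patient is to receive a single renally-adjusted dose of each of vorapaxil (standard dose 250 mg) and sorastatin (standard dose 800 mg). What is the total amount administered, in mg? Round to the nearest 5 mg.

CrCl = (140 − 36) × 56.9 / (72 × 1.88) × 0.85 = 5917.6 / 135.36 × 0.85 ≈ 37.2 mL/min
CrCl ≈ 37 mL/min.
vorapaxil: 10–59 mL/min → 40% of 250 mg = 100 mg.
sorastatin: 25–44 mL/min → 25% of 800 mg = 200 mg.
Total = 100 + 200 = 300 mg.

300 mg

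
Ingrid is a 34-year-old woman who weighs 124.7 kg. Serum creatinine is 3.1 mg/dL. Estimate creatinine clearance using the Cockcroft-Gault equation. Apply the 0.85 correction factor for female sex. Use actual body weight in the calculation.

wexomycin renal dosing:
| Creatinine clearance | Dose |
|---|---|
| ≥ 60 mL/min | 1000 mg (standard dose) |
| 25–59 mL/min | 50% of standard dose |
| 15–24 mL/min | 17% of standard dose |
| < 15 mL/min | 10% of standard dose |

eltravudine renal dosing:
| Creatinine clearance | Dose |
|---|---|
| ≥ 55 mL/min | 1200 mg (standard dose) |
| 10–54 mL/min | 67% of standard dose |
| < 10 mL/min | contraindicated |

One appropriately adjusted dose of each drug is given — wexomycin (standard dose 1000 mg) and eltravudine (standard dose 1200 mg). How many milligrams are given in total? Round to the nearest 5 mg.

1305 mg

CrCl = (140 − 34) × 124.7 / (72 × 3.1) × 0.85 = 13218.2 / 223.20 × 0.85 ≈ 50.3 mL/min
CrCl ≈ 50 mL/min.
wexomycin: 25–59 mL/min → 50% of 1000 mg = 500 mg.
eltravudine: 10–54 mL/min → 67% of 1200 mg = 804 mg.
Total = 500 + 804 = 1304 mg.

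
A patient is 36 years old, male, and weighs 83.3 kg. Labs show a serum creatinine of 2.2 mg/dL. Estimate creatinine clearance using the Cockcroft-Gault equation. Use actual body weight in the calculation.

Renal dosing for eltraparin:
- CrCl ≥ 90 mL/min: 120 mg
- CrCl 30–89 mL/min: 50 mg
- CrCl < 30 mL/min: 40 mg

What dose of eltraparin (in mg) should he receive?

50 mg

CrCl = (140 − 36) × 83.3 / (72 × 2.2) = 8663.2 / 158.40 ≈ 54.7 mL/min
CrCl ≈ 55 mL/min → bracket 30–89 mL/min.
Dose for this bracket: 50 mg.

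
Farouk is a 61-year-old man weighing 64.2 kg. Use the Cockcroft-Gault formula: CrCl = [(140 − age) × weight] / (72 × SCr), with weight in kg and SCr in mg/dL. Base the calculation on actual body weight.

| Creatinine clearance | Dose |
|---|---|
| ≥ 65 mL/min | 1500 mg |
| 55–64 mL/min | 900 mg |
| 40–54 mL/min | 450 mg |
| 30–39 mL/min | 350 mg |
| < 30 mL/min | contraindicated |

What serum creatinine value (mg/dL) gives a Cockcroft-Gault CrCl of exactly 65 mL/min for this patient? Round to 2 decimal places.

Standard dose requires CrCl ≥ 65 mL/min.
Set (140 − 61) × 64.2 / (72 × SCr) = 65
SCr = (140 − 61) × 64.2 / (72 × 65) = 1.084 mg/dL

1.08 mg/dL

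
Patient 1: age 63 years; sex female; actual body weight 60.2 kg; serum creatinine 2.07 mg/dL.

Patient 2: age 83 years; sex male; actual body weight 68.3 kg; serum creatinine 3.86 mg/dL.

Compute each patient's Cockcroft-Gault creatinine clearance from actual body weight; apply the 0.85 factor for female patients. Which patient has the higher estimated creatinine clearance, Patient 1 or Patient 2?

Patient 1: CrCl = (140 − 63) × 60.2 / (72 × 2.07) × 0.85 = 4635.4 / 149.04 × 0.85 ≈ 26.4 mL/min
Patient 2: CrCl = (140 − 83) × 68.3 / (72 × 3.86) = 3893.1 / 277.92 ≈ 14.0 mL/min
26.4 vs 14.0 mL/min → Patient 1 is higher.

Patient 1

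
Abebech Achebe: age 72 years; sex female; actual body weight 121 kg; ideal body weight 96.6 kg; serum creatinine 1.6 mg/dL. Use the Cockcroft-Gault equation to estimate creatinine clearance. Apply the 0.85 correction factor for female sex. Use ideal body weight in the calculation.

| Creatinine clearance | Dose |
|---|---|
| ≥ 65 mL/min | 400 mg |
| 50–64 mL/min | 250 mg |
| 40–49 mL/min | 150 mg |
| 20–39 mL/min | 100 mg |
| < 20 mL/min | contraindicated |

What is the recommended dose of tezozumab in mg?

CrCl = (140 − 72) × 96.6 / (72 × 1.6) × 0.85 = 6568.8 / 115.20 × 0.85 ≈ 48.5 mL/min
CrCl ≈ 48 mL/min → bracket 40–49 mL/min.
Dose for this bracket: 150 mg.

150 mg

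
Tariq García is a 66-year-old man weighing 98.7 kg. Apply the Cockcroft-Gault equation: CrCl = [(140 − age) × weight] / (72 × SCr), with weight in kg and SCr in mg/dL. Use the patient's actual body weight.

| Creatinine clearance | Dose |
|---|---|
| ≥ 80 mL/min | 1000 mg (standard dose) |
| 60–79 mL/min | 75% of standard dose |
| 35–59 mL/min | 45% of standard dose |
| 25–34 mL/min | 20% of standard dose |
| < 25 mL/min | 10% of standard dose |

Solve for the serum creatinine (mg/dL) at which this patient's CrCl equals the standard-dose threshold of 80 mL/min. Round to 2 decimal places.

1.27 mg/dL

Standard dose requires CrCl ≥ 80 mL/min.
Set (140 − 66) × 98.7 / (72 × SCr) = 80
SCr = (140 − 66) × 98.7 / (72 × 80) = 1.268 mg/dL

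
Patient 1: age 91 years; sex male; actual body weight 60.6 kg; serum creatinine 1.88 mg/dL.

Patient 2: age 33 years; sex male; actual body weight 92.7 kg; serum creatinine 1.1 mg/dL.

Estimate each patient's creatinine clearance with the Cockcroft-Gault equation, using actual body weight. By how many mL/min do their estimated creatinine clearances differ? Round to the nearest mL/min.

103 mL/min

Patient 1: CrCl = (140 − 91) × 60.6 / (72 × 1.88) = 2969.4 / 135.36 ≈ 21.9 mL/min
Patient 2: CrCl = (140 − 33) × 92.7 / (72 × 1.1) = 9918.9 / 79.20 ≈ 125.2 mL/min
|21.9 − 125.2| = 103.3 mL/min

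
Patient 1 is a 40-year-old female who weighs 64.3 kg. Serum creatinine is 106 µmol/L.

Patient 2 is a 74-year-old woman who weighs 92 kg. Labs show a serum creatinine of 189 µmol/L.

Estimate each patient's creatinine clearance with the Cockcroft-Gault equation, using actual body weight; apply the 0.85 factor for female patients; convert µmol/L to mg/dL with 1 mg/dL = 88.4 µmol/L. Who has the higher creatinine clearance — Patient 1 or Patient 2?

Patient 1: SCr = 106 / 88.4 = 1.199 mg/dL
Patient 1: CrCl = (140 − 40) × 64.3 / (72 × 1.199) × 0.85 = 6430.0 / 86.33 × 0.85 ≈ 63.3 mL/min
Patient 2: SCr = 189 / 88.4 = 2.138 mg/dL
Patient 2: CrCl = (140 − 74) × 92 / (72 × 2.138) × 0.85 = 6072.0 / 153.94 × 0.85 ≈ 33.5 mL/min
63.3 vs 33.5 mL/min → Patient 1 is higher.

Patient 1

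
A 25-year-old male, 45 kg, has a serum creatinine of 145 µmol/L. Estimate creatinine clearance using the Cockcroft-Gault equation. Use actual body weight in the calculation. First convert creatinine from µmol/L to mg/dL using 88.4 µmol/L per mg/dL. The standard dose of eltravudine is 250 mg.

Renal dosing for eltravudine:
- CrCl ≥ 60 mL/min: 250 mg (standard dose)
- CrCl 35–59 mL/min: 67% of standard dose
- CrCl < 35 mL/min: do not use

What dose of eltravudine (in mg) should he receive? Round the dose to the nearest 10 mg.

SCr = 145 / 88.4 = 1.64 mg/dL
CrCl = (140 − 25) × 45 / (72 × 1.64) = 5175.0 / 118.08 ≈ 43.8 mL/min
CrCl ≈ 44 mL/min → bracket 35–59 mL/min.
67% of 250 mg = 167.5 mg → 170 mg

170 mg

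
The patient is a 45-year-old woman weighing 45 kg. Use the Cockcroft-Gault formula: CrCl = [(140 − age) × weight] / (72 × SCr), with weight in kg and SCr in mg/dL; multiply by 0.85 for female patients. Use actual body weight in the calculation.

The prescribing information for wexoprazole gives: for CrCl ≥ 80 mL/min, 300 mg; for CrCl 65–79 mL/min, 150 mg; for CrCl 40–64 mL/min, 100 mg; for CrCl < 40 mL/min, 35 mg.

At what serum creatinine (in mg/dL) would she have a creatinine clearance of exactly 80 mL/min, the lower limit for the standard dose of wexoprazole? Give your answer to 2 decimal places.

0.63 mg/dL

Standard dose requires CrCl ≥ 80 mL/min.
Set (140 − 45) × 45 × 0.85 / (72 × SCr) = 80
SCr = (140 − 45) × 45 × 0.85 / (72 × 80) = 0.631 mg/dL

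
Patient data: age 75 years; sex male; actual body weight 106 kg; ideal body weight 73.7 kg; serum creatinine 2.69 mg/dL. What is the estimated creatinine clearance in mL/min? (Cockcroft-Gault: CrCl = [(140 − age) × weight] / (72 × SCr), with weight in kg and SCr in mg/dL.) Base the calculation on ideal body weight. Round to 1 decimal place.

24.7 mL/min

CrCl = (140 − 75) × 73.7 / (72 × 2.69) = 4790.5 / 193.68 ≈ 24.7 mL/min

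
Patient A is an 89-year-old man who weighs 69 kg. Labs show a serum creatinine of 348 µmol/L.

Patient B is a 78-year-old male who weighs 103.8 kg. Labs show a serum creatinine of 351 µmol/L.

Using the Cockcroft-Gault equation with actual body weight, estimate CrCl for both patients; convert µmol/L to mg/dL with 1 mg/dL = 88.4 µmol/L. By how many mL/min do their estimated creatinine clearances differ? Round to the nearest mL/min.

10 mL/min

Patient A: SCr = 348 / 88.4 = 3.937 mg/dL
Patient A: CrCl = (140 − 89) × 69 / (72 × 3.937) = 3519.0 / 283.46 ≈ 12.4 mL/min
Patient B: SCr = 351 / 88.4 = 3.971 mg/dL
Patient B: CrCl = (140 − 78) × 103.8 / (72 × 3.971) = 6435.6 / 285.91 ≈ 22.5 mL/min
|12.4 − 22.5| = 10.1 mL/min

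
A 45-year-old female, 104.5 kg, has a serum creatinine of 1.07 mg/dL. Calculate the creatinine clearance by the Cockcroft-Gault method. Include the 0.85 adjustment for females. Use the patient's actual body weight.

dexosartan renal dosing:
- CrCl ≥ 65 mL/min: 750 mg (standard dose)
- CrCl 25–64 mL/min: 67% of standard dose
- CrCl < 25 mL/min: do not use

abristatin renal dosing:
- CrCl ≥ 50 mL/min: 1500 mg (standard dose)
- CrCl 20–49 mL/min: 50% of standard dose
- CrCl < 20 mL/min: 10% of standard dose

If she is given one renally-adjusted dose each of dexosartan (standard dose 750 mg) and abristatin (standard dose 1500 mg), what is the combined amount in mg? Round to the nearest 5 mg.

CrCl = (140 − 45) × 104.5 / (72 × 1.07) × 0.85 = 9927.5 / 77.04 × 0.85 ≈ 109.5 mL/min
CrCl ≈ 110 mL/min.
dexosartan: ≥ 65 mL/min → 100% of 750 mg = 750 mg.
abristatin: ≥ 50 mL/min → 100% of 1500 mg = 1500 mg.
Total = 750 + 1500 = 2250 mg.

2250 mg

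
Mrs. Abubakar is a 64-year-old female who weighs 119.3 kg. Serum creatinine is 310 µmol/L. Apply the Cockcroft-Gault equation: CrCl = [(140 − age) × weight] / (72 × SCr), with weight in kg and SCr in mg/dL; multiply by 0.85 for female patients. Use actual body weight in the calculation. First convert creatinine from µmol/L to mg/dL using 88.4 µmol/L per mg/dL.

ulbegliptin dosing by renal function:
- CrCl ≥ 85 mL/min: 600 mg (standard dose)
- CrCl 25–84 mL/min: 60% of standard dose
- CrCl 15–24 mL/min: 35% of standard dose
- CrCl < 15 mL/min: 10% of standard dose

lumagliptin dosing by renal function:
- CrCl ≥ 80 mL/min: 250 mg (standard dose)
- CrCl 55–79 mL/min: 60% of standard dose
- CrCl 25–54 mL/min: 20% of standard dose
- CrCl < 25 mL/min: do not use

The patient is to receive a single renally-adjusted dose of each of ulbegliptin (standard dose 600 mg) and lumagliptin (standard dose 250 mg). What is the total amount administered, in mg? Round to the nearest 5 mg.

SCr = 310 / 88.4 = 3.507 mg/dL
CrCl = (140 − 64) × 119.3 / (72 × 3.507) × 0.85 = 9066.8 / 252.50 × 0.85 ≈ 30.5 mL/min
CrCl ≈ 31 mL/min.
ulbegliptin: 25–84 mL/min → 60% of 600 mg = 360 mg.
lumagliptin: 25–54 mL/min → 20% of 250 mg = 50 mg.
Total = 360 + 50 = 410 mg.

410 mg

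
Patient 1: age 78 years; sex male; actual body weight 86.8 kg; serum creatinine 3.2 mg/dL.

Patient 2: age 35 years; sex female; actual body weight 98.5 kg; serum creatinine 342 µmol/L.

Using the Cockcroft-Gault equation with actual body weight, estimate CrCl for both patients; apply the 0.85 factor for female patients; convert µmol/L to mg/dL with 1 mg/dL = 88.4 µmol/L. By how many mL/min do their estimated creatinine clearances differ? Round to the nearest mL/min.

8 mL/min

Patient 1: CrCl = (140 − 78) × 86.8 / (72 × 3.2) = 5381.6 / 230.40 ≈ 23.4 mL/min
Patient 2: SCr = 342 / 88.4 = 3.869 mg/dL
Patient 2: CrCl = (140 − 35) × 98.5 / (72 × 3.869) × 0.85 = 10342.5 / 278.57 × 0.85 ≈ 31.6 mL/min
|23.4 − 31.6| = 8.2 mL/min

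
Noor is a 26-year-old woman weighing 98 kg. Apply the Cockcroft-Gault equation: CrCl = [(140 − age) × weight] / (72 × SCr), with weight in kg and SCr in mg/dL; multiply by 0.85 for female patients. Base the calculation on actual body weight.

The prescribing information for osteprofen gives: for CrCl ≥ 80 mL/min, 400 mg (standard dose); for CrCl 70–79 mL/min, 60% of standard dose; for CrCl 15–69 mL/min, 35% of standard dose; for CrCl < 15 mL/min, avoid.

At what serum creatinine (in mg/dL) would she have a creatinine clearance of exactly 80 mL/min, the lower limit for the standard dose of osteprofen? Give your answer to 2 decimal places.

1.65 mg/dL

Standard dose requires CrCl ≥ 80 mL/min.
Set (140 − 26) × 98 × 0.85 / (72 × SCr) = 80
SCr = (140 − 26) × 98 × 0.85 / (72 × 80) = 1.649 mg/dL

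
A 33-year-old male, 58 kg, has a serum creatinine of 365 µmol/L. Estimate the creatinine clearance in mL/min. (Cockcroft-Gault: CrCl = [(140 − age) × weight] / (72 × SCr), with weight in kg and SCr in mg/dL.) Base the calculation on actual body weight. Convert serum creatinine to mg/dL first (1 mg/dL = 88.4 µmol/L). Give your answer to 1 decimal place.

20.9 mL/min

SCr = 365 / 88.4 = 4.129 mg/dL
CrCl = (140 − 33) × 58 / (72 × 4.129) = 6206.0 / 297.29 ≈ 20.9 mL/min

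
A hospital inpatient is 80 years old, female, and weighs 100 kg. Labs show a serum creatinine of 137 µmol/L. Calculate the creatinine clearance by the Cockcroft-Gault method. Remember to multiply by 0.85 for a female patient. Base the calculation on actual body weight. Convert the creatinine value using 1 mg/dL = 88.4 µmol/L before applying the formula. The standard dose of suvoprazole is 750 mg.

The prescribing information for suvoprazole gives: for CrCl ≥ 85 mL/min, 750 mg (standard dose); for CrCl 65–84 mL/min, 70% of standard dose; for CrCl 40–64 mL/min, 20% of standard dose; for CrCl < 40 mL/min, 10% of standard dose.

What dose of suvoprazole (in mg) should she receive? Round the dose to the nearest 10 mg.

150 mg

SCr = 137 / 88.4 = 1.55 mg/dL
CrCl = (140 − 80) × 100 / (72 × 1.55) × 0.85 = 6000.0 / 111.60 × 0.85 ≈ 45.7 mL/min
CrCl ≈ 46 mL/min → bracket 40–64 mL/min.
20% of 750 mg = 150 mg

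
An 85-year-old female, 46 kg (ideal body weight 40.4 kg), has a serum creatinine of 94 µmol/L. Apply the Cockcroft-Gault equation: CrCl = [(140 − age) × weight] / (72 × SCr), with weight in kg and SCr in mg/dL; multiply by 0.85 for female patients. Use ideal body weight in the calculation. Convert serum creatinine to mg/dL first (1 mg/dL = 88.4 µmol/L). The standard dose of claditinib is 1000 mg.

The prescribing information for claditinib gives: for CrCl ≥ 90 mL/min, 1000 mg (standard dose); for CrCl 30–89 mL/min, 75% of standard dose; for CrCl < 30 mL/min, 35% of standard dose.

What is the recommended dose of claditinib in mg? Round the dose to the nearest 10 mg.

SCr = 94 / 88.4 = 1.063 mg/dL
CrCl = (140 − 85) × 40.4 / (72 × 1.063) × 0.85 = 2222.0 / 76.54 × 0.85 ≈ 24.7 mL/min
CrCl ≈ 25 mL/min → bracket < 30 mL/min.
35% of 1000 mg = 350 mg

350 mg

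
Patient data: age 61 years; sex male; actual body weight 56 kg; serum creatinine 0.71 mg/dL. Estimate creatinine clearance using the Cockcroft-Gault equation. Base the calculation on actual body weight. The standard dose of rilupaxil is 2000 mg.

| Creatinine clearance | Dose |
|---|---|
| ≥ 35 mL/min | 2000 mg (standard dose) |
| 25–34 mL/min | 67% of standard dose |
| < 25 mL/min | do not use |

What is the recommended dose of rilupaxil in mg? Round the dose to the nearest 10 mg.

2000 mg

CrCl = (140 − 61) × 56 / (72 × 0.71) = 4424.0 / 51.12 ≈ 86.5 mL/min
CrCl ≈ 87 mL/min → bracket ≥ 35 mL/min.
100% of 2000 mg = 2000 mg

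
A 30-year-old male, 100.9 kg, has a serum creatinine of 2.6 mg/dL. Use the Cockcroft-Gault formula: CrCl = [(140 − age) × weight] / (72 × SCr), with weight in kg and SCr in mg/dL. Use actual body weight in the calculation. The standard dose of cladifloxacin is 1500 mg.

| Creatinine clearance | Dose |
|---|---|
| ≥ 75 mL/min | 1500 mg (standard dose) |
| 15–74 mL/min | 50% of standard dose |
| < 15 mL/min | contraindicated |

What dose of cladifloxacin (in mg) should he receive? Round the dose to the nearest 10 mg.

750 mg

CrCl = (140 − 30) × 100.9 / (72 × 2.6) = 11099.0 / 187.20 ≈ 59.3 mL/min
CrCl ≈ 59 mL/min → bracket 15–74 mL/min.
50% of 1500 mg = 750 mg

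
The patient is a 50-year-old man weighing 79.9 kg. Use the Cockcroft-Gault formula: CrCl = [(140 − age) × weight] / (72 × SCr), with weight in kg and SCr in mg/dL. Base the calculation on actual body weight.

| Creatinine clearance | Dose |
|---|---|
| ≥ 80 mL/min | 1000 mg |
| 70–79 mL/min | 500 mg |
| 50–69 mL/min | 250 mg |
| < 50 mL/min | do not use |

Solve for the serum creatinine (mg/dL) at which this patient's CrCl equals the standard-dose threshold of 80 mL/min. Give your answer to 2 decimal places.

1.25 mg/dL

Standard dose requires CrCl ≥ 80 mL/min.
Set (140 − 50) × 79.9 / (72 × SCr) = 80
SCr = (140 − 50) × 79.9 / (72 × 80) = 1.248 mg/dL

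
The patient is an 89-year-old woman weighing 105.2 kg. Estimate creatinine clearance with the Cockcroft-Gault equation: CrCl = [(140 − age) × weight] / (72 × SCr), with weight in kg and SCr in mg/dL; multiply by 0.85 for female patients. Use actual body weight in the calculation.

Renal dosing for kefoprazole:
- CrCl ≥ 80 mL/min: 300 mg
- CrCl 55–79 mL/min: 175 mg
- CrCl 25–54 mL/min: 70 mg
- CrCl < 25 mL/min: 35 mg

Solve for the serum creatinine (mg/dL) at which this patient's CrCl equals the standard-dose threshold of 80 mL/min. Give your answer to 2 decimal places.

Standard dose requires CrCl ≥ 80 mL/min.
Set (140 − 89) × 105.2 × 0.85 / (72 × SCr) = 80
SCr = (140 − 89) × 105.2 × 0.85 / (72 × 80) = 0.792 mg/dL

0.79 mg/dL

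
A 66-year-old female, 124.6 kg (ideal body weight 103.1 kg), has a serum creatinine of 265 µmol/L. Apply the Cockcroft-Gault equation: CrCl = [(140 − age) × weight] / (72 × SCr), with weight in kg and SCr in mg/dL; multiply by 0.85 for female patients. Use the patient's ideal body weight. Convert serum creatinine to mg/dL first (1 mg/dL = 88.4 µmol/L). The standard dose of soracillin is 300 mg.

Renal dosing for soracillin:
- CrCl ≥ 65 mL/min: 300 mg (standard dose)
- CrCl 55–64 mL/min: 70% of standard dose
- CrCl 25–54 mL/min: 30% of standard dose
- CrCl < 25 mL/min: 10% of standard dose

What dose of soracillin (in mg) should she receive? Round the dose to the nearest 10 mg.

90 mg

SCr = 265 / 88.4 = 2.998 mg/dL
CrCl = (140 − 66) × 103.1 / (72 × 2.998) × 0.85 = 7629.4 / 215.86 × 0.85 ≈ 30.0 mL/min
CrCl ≈ 30 mL/min → bracket 25–54 mL/min.
30% of 300 mg = 90 mg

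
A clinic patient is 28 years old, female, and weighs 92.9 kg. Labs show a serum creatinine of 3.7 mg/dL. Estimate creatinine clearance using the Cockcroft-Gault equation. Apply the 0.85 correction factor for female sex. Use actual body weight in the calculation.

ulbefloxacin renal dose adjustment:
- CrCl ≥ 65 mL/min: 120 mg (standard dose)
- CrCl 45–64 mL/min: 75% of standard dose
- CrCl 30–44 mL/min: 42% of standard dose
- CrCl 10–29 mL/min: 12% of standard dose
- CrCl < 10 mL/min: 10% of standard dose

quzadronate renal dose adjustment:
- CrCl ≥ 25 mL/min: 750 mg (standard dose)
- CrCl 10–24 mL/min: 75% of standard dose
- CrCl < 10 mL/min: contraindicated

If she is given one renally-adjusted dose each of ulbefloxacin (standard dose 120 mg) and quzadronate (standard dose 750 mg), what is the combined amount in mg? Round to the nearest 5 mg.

800 mg

CrCl = (140 − 28) × 92.9 / (72 × 3.7) × 0.85 = 10404.8 / 266.40 × 0.85 ≈ 33.2 mL/min
CrCl ≈ 33 mL/min.
ulbefloxacin: 30–44 mL/min → 42% of 120 mg = 50.4 mg.
quzadronate: ≥ 25 mL/min → 100% of 750 mg = 750 mg.
Total = 50.4 + 750 = 800.4 mg.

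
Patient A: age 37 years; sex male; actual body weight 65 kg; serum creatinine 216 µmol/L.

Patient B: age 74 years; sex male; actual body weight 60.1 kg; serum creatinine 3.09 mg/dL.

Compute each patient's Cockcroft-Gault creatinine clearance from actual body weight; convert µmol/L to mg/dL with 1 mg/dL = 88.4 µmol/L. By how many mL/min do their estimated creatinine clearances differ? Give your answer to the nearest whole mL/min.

Patient A: SCr = 216 / 88.4 = 2.443 mg/dL
Patient A: CrCl = (140 − 37) × 65 / (72 × 2.443) = 6695.0 / 175.90 ≈ 38.1 mL/min
Patient B: CrCl = (140 − 74) × 60.1 / (72 × 3.09) = 3966.6 / 222.48 ≈ 17.8 mL/min
|38.1 − 17.8| = 20.3 mL/min

20 mL/min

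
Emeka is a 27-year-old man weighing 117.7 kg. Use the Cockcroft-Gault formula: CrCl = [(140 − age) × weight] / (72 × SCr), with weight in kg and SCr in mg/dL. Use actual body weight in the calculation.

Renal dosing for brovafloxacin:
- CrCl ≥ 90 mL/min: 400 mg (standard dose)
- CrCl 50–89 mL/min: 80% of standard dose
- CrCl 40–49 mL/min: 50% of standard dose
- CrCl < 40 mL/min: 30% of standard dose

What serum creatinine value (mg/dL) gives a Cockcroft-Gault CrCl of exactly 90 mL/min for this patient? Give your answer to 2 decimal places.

2.05 mg/dL

Standard dose requires CrCl ≥ 90 mL/min.
Set (140 − 27) × 117.7 / (72 × SCr) = 90
SCr = (140 − 27) × 117.7 / (72 × 90) = 2.052 mg/dL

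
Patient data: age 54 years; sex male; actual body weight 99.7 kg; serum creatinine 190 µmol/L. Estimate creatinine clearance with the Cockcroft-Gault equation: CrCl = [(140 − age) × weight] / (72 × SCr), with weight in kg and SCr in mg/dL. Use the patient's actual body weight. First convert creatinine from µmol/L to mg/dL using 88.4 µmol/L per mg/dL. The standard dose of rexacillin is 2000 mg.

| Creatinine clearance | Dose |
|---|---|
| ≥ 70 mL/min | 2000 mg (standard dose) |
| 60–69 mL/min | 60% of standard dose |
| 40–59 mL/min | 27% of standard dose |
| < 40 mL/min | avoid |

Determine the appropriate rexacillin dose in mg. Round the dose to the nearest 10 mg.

540 mg

SCr = 190 / 88.4 = 2.149 mg/dL
CrCl = (140 − 54) × 99.7 / (72 × 2.149) = 8574.2 / 154.73 ≈ 55.4 mL/min
CrCl ≈ 55 mL/min → bracket 40–59 mL/min.
27% of 2000 mg = 540 mg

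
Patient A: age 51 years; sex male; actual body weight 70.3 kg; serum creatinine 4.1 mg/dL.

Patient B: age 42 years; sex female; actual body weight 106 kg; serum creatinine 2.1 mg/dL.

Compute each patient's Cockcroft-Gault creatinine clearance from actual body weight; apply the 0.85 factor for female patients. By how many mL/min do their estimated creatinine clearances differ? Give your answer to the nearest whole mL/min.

Patient A: CrCl = (140 − 51) × 70.3 / (72 × 4.1) = 6256.7 / 295.20 ≈ 21.2 mL/min
Patient B: CrCl = (140 − 42) × 106 / (72 × 2.1) × 0.85 = 10388.0 / 151.20 × 0.85 ≈ 58.4 mL/min
|21.2 − 58.4| = 37.2 mL/min

37 mL/min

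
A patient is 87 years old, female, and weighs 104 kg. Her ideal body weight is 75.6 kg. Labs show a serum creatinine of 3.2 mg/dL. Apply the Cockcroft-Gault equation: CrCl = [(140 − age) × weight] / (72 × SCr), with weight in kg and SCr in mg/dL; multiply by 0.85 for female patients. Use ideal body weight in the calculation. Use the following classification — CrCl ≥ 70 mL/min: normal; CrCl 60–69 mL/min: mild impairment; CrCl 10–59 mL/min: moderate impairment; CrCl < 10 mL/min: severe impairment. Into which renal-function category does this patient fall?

moderate impairment

CrCl = (140 − 87) × 75.6 / (72 × 3.2) × 0.85 = 4006.8 / 230.40 × 0.85 ≈ 14.8 mL/min
15 mL/min falls in the 'moderate impairment' range.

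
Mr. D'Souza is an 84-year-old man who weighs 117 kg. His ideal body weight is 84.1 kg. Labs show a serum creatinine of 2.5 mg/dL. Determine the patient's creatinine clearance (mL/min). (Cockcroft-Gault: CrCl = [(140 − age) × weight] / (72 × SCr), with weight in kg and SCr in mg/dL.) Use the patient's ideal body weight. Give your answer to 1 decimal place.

CrCl = (140 − 84) × 84.1 / (72 × 2.5) = 4709.6 / 180.00 ≈ 26.2 mL/min

26.2 mL/min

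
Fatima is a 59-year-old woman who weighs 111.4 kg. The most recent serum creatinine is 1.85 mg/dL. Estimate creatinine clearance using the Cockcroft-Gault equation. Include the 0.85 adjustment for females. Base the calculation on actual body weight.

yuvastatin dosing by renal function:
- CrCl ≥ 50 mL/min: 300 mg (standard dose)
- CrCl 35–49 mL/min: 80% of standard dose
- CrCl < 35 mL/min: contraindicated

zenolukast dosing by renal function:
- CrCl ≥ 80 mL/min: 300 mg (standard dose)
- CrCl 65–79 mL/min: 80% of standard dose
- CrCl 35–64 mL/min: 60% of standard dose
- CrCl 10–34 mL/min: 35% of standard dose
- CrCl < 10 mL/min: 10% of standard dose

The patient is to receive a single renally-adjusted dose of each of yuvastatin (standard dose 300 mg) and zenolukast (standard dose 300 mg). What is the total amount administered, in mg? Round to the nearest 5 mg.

480 mg

CrCl = (140 − 59) × 111.4 / (72 × 1.85) × 0.85 = 9023.4 / 133.20 × 0.85 ≈ 57.6 mL/min
CrCl ≈ 58 mL/min.
yuvastatin: ≥ 50 mL/min → 100% of 300 mg = 300 mg.
zenolukast: 35–64 mL/min → 60% of 300 mg = 180 mg.
Total = 300 + 180 = 480 mg.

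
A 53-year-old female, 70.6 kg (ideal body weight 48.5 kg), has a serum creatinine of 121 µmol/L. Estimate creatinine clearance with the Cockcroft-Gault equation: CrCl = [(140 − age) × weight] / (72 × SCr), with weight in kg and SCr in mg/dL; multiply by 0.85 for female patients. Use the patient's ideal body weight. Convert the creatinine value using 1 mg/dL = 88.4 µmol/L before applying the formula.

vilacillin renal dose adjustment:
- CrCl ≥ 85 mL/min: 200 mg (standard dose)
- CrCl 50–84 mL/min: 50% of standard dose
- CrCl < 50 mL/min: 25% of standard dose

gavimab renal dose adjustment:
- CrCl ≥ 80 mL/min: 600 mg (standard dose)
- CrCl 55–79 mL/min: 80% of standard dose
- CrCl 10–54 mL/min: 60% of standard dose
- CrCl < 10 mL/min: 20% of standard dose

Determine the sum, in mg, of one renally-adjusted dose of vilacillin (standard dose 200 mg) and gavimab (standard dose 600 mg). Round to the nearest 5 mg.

410 mg

SCr = 121 / 88.4 = 1.369 mg/dL
CrCl = (140 − 53) × 48.5 / (72 × 1.369) × 0.85 = 4219.5 / 98.57 × 0.85 ≈ 36.4 mL/min
CrCl ≈ 36 mL/min.
vilacillin: < 50 mL/min → 25% of 200 mg = 50 mg.
gavimab: 10–54 mL/min → 60% of 600 mg = 360 mg.
Total = 50 + 360 = 410 mg.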